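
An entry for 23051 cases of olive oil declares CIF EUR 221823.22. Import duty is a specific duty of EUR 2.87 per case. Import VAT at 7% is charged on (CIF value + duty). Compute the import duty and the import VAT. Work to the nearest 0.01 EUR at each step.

Import duty = 23051 × 2.87 = 66156.37
VAT base = CIF + duty = 221823.22 + 66156.37 = 287979.59
Import VAT = 287979.59 × 7% = 20158.57

Import duty: EUR 66156.37; import VAT: EUR 20158.57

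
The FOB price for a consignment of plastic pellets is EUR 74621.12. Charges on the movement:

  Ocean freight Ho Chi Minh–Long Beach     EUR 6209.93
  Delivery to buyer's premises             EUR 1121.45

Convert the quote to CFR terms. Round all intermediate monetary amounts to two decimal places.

CFR price: EUR 80831.05

Not relevant to the conversion: delivery — on the buyer under both terms; not part of either seller's price.
From FOB to CFR, the seller additionally bears: freight.
CFR price = 74621.12 + 6209.93 = 80831.05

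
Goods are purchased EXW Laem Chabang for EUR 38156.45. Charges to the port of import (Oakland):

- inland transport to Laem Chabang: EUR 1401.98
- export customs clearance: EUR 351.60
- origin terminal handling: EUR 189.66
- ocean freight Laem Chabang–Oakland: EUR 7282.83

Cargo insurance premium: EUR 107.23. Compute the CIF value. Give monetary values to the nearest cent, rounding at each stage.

CIF = EXW price + pre-shipment costs + freight + insurance
CIF = 38156.45 + 1401.98 + 351.60 + 189.66 + 7282.83 + 107.23 = 47489.75

CIF value: EUR 47489.75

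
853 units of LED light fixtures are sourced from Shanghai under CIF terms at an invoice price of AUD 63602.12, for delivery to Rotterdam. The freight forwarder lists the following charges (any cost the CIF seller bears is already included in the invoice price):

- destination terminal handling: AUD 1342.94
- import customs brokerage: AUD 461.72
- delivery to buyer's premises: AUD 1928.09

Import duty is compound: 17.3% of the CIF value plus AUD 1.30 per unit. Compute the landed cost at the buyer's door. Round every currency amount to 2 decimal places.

CIF: the seller pays costs through ocean freight and marine insurance to the destination port.
The CIF price already equals the CIF value: 63602.12
Ad valorem component: 63602.12 × 17.3% = 11003.17
Specific component: 853 × 1.30 = 1108.90
Import duty = 11003.17 + 1108.90 = 12112.07
Buyer bears: destination terminal 1342.94 + brokerage 461.72 + delivery 1928.09 + duty 12112.07 = 15844.82
Landed cost = invoice 63602.12 + 15844.82 = 79446.94

Total landed cost: AUD 79446.94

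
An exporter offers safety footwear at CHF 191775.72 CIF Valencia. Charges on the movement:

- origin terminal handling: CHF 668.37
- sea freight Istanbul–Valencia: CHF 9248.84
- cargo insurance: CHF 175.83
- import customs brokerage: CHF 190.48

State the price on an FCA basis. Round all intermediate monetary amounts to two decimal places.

FCA price: CHF 181682.68

Not relevant to the conversion: brokerage — on the buyer under both terms; not part of either seller's price.
From CIF to FCA, the seller no longer bears: origin terminal, freight, insurance.
FCA price = 191775.72 − 668.37 − 9248.84 − 175.83 = 181682.68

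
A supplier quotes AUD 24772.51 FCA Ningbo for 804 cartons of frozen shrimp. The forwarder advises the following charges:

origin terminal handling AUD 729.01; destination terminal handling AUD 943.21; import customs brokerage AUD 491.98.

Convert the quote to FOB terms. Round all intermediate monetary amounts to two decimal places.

Not relevant to the conversion: destination terminal, brokerage — on the buyer under both terms; not part of either seller's price.
From FCA to FOB, the seller additionally bears: origin terminal.
FOB price = 24772.51 + 729.01 = 25501.52

FOB price: AUD 25501.52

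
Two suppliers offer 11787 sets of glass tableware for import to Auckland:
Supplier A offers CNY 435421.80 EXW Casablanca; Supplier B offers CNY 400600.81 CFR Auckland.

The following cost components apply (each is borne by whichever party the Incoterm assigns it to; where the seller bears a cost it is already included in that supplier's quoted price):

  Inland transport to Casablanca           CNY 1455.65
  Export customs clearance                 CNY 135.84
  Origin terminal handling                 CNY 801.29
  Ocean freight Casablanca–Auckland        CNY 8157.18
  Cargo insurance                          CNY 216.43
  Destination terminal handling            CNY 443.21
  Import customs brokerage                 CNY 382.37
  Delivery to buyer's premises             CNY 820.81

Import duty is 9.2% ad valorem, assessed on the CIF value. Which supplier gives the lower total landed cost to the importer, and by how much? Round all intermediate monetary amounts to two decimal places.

Supplier A (EXW):
CIF value = EXW price + inland to port + export clearance + origin terminal + freight + insurance = 435421.80 + 1455.65 + 135.84 + 801.29 + 8157.18 + 216.43 = 446188.19
Import duty = 446188.19 × 9.2% = 41049.31
Buyer bears (A): 1455.65 + 135.84 + 801.29 + 8157.18 + 216.43 + 443.21 + 382.37 + 820.81 = 12412.78
Landed cost (A) = invoice 435421.80 + 12412.78 + duty 41049.31 = 488883.89
Supplier B (CFR):
CIF value = CFR price + insurance = 400600.81 + 216.43 = 400817.24
Import duty = 400817.24 × 9.2% = 36875.19
Buyer bears (B): 216.43 + 443.21 + 382.37 + 820.81 = 1862.82
Landed cost (B) = invoice 400600.81 + 1862.82 + duty 36875.19 = 439338.82
Difference = |488883.89 − 439338.82| = 49545.07

Supplier B is cheaper by CNY 49545.07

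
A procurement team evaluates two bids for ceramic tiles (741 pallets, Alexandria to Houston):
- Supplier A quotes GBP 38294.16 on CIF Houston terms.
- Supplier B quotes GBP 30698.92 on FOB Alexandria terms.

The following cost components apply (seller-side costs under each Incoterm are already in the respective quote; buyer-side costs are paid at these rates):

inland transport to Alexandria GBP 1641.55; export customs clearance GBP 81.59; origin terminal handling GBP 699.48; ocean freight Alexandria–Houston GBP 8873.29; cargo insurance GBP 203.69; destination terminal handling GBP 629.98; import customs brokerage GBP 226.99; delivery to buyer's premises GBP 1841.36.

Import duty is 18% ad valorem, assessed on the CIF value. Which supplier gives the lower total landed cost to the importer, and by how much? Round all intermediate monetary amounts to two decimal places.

Supplier A (CIF):
The CIF price already equals the CIF value: 38294.16
Import duty = 38294.16 × 18% = 6892.95
Buyer bears (A): 629.98 + 226.99 + 1841.36 = 2698.33
Landed cost (A) = invoice 38294.16 + 2698.33 + duty 6892.95 = 47885.44
Supplier B (FOB):
CIF value = FOB price + freight + insurance = 30698.92 + 8873.29 + 203.69 = 39775.90
Import duty = 39775.90 × 18% = 7159.66
Buyer bears (B): 8873.29 + 203.69 + 629.98 + 226.99 + 1841.36 = 11775.31
Landed cost (B) = invoice 30698.92 + 11775.31 + duty 7159.66 = 49633.89
Difference = |47885.44 − 49633.89| = 1748.45

Supplier A is cheaper by GBP 1748.45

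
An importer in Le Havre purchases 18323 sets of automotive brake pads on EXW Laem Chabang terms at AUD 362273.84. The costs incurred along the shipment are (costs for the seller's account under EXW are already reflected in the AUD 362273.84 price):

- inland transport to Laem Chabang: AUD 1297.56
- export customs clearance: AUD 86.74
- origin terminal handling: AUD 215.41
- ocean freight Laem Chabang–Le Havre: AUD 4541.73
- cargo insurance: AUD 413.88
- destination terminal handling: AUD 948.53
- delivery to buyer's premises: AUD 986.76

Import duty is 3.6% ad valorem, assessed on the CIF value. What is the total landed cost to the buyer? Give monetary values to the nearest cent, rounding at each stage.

Total landed cost: AUD 384042.30

EXW: the seller makes goods available at their premises; the buyer bears all onward costs.
CIF value = EXW price + inland to port + export clearance + origin terminal + freight + insurance = 362273.84 + 1297.56 + 86.74 + 215.41 + 4541.73 + 413.88 = 368829.16
Import duty = 368829.16 × 3.6% = 13277.85
Buyer bears: inland to port 1297.56 + export clearance 86.74 + origin terminal 215.41 + freight 4541.73 + insurance 413.88 + destination terminal 948.53 + delivery 986.76 + duty 13277.85 = 21768.46
Landed cost = invoice 362273.84 + 21768.46 = 384042.30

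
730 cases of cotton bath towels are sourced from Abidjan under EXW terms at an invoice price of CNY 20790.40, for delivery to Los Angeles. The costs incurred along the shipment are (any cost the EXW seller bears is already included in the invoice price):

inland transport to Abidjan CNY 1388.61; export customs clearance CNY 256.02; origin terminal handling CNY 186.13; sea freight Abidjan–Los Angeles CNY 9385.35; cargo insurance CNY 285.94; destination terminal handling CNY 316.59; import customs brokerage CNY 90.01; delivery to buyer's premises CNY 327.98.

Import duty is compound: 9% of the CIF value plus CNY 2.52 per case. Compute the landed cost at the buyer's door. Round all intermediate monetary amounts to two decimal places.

EXW: the seller makes goods available at their premises; the buyer bears all onward costs.
CIF value = EXW price + inland to port + export clearance + origin terminal + freight + insurance = 20790.40 + 1388.61 + 256.02 + 186.13 + 9385.35 + 285.94 = 32292.45
Ad valorem component: 32292.45 × 9% = 2906.32
Specific component: 730 × 2.52 = 1839.60
Import duty = 2906.32 + 1839.60 = 4745.92
Buyer bears: inland to port 1388.61 + export clearance 256.02 + origin terminal 186.13 + freight 9385.35 + insurance 285.94 + destination terminal 316.59 + brokerage 90.01 + delivery 327.98 + duty 4745.92 = 16982.55
Landed cost = invoice 20790.40 + 16982.55 = 37772.95

Total landed cost: CNY 37772.95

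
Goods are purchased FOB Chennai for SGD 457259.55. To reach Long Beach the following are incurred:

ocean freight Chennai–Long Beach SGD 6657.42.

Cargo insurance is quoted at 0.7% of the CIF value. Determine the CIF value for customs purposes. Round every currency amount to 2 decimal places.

Let C be the CIF value. C = FOB price + freight + 0.7% × C
C − 0.7% × C = 457259.55 + 6657.42
0.993 × C = 463916.97
C = 463916.97 / 0.993 = 467187.28
Insurance premium = 0.7% × 467187.28 = 3270.31

CIF value: SGD 467187.28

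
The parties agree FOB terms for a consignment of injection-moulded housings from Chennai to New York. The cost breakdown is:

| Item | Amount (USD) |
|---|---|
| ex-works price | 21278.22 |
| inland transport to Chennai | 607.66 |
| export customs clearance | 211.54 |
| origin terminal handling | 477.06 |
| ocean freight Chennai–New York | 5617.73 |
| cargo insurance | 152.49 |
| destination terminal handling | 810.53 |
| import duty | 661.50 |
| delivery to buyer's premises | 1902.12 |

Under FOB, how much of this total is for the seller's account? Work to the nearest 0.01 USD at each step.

FOB: the seller bears costs until goods are on board at the origin port; the buyer bears freight, insurance and all costs thereafter.
Seller's account: goods 21278.22 + inland to port 607.66 + export clearance 211.54 + origin terminal 477.06 = 22574.48
Buyer's account: freight 5617.73 + insurance 152.49 + destination terminal 810.53 + duty 661.50 + delivery 1902.12 = 9144.37

Seller's account: USD 22574.48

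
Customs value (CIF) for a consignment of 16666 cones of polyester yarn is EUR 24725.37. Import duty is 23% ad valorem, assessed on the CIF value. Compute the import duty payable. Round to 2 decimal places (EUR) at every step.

Import duty: EUR 5686.84

Import duty = 24725.37 × 23% = 5686.84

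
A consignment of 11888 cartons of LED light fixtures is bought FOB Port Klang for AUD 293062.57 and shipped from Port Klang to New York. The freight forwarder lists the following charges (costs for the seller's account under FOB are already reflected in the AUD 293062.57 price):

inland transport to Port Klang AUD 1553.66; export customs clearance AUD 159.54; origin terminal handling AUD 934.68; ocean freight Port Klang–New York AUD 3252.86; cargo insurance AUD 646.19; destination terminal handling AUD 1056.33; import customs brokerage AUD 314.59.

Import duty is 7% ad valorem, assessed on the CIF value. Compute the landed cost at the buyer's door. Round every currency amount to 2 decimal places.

FOB: the seller bears costs until goods are on board at the origin port; the buyer bears freight, insurance and all costs thereafter.
Already in the invoice (seller's account under FOB): inland to port, export clearance, origin terminal — exclude.
CIF value = FOB price + freight + insurance = 293062.57 + 3252.86 + 646.19 = 296961.62
Import duty = 296961.62 × 7% = 20787.31
Buyer bears: freight 3252.86 + insurance 646.19 + destination terminal 1056.33 + brokerage 314.59 + duty 20787.31 = 26057.28
Landed cost = invoice 293062.57 + 26057.28 = 319119.85

Total landed cost: AUD 319119.85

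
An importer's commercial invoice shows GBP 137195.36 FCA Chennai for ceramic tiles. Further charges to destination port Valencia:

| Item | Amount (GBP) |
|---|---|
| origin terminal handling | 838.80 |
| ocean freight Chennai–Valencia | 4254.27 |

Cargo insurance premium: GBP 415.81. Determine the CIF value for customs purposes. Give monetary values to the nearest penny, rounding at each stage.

CIF = FCA price + pre-shipment costs + freight + insurance
CIF = 137195.36 + 838.80 + 4254.27 + 415.81 = 142704.24

CIF value: GBP 142704.24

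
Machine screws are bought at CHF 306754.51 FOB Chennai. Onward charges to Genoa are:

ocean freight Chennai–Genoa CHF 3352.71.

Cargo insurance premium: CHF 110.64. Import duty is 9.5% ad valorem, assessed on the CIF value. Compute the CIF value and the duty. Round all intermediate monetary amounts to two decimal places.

CIF value: CHF 310217.86; import duty: CHF 29470.70

CIF = FOB price + freight + insurance
CIF = 306754.51 + 3352.71 + 110.64 = 310217.86
Import duty = 310217.86 × 9.5% = 29470.70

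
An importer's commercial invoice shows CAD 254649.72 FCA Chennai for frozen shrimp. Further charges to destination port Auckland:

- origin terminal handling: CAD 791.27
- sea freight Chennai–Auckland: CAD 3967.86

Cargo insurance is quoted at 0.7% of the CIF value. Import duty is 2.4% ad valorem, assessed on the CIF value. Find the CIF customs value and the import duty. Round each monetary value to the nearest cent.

CIF value: CAD 261237.51; import duty: CAD 6269.70

Let C be the CIF value. C = FCA price + pre-shipment costs + freight + 0.7% × C
C − 0.7% × C = 254649.72 + 791.27 + 3967.86
0.993 × C = 259408.85
C = 259408.85 / 0.993 = 261237.51
Insurance premium = 0.7% × 261237.51 = 1828.66
Import duty = 261237.51 × 2.4% = 6269.70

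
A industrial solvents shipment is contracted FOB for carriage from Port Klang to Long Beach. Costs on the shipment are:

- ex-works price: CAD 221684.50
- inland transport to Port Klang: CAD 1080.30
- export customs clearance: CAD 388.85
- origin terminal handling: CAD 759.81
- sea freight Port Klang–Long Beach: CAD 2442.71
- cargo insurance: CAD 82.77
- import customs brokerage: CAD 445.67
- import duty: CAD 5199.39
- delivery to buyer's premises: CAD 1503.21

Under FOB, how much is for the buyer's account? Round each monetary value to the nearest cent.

Buyer's account: CAD 9673.75

FOB: the seller bears costs until goods are on board at the origin port; the buyer bears freight, insurance and all costs thereafter.
Seller's account: goods 221684.50 + inland to port 1080.30 + export clearance 388.85 + origin terminal 759.81 = 223913.46
Buyer's account: freight 2442.71 + insurance 82.77 + brokerage 445.67 + duty 5199.39 + delivery 1503.21 = 9673.75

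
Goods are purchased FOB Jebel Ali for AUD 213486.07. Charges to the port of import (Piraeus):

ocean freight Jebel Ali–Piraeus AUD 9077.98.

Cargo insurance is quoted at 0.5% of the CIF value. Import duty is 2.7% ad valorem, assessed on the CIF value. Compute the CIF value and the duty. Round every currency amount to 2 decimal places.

Let C be the CIF value. C = FOB price + freight + 0.5% × C
C − 0.5% × C = 213486.07 + 9077.98
0.995 × C = 222564.05
C = 222564.05 / 0.995 = 223682.46
Insurance premium = 0.5% × 223682.46 = 1118.41
Import duty = 223682.46 × 2.7% = 6039.43

CIF value: AUD 223682.46; import duty: AUD 6039.43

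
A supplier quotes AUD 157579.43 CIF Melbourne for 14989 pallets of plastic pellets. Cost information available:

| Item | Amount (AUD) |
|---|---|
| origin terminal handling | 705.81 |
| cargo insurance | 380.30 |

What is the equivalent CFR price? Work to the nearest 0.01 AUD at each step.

Not relevant to the conversion: origin terminal — on the seller under both CIF and CFR; already in the CIF price and stays in the CFR price.
From CIF to CFR, the seller no longer bears: insurance.
CFR price = 157579.43 − 380.30 = 157199.13

CFR price: AUD 157199.13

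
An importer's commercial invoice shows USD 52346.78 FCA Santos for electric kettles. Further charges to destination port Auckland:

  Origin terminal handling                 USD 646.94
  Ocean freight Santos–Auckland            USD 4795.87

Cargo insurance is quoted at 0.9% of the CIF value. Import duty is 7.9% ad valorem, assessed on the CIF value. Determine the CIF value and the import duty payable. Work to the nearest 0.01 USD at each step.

CIF value: USD 58314.42; import duty: USD 4606.84

Let C be the CIF value. C = FCA price + pre-shipment costs + freight + 0.9% × C
C − 0.9% × C = 52346.78 + 646.94 + 4795.87
0.991 × C = 57789.59
C = 57789.59 / 0.991 = 58314.42
Insurance premium = 0.9% × 58314.42 = 524.83
Import duty = 58314.42 × 7.9% = 4606.84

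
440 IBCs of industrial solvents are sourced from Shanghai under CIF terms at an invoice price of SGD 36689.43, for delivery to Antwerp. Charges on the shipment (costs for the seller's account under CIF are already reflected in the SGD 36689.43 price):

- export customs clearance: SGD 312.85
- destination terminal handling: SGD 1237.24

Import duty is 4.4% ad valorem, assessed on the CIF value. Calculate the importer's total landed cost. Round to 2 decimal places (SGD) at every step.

Total landed cost: SGD 39541.00

CIF: the seller pays costs through ocean freight and marine insurance to the destination port.
Already in the invoice (seller's account under CIF): export clearance — exclude.
The CIF price already equals the CIF value: 36689.43
Import duty = 36689.43 × 4.4% = 1614.33
Buyer bears: destination terminal 1237.24 + duty 1614.33 = 2851.57
Landed cost = invoice 36689.43 + 2851.57 = 39541.00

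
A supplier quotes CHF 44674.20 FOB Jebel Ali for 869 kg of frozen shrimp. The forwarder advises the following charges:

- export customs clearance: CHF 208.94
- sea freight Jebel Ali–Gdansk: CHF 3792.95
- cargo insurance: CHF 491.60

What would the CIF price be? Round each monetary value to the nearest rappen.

CIF price: CHF 48958.75

Not relevant to the conversion: export clearance — on the seller under both FOB and CIF; already in the FOB price and stays in the CIF price.
From FOB to CIF, the seller additionally bears: freight, insurance.
CIF price = 44674.20 + 3792.95 + 491.60 = 48958.75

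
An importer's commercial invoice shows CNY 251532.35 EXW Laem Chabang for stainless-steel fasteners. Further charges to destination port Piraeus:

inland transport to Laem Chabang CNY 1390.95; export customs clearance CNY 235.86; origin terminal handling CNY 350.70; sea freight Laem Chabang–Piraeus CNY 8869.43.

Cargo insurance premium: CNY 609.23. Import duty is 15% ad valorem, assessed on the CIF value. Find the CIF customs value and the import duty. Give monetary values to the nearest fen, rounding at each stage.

CIF = EXW price + pre-shipment costs + freight + insurance
CIF = 251532.35 + 1390.95 + 235.86 + 350.70 + 8869.43 + 609.23 = 262988.52
Import duty = 262988.52 × 15% = 39448.28

CIF value: CNY 262988.52; import duty: CNY 39448.28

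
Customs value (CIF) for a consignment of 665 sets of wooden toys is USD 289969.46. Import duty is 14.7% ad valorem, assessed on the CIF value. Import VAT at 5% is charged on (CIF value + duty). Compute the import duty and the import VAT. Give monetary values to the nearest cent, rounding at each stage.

Import duty: USD 42625.51; import VAT: USD 16629.75

Import duty = 289969.46 × 14.7% = 42625.51
VAT base = CIF + duty = 289969.46 + 42625.51 = 332594.97
Import VAT = 332594.97 × 5% = 16629.75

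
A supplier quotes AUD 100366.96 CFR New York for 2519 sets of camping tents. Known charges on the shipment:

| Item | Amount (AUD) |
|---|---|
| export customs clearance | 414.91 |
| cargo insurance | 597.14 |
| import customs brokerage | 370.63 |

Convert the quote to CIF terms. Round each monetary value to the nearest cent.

Not relevant to the conversion: export clearance — on the seller under both CFR and CIF; already in the CFR price and stays in the CIF price. brokerage — on the buyer under both terms; not part of either seller's price.
From CFR to CIF, the seller additionally bears: insurance.
CIF price = 100366.96 + 597.14 = 100964.10

CIF price: AUD 100964.10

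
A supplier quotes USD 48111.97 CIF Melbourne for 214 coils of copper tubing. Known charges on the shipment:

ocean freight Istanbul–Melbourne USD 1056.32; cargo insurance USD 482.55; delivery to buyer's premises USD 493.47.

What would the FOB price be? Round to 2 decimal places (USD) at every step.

FOB price: USD 46573.10

Not relevant to the conversion: delivery — on the buyer under both terms; not part of either seller's price.
From CIF to FOB, the seller no longer bears: freight, insurance.
FOB price = 48111.97 − 1056.32 − 482.55 = 46573.10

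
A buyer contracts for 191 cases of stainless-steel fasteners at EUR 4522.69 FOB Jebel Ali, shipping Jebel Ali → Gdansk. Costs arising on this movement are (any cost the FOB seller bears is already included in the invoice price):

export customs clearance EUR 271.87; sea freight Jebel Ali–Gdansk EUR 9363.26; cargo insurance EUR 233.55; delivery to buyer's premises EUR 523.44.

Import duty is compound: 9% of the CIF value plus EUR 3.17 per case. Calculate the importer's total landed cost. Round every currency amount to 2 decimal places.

Total landed cost: EUR 16519.17

FOB: the seller bears costs until goods are on board at the origin port; the buyer bears freight, insurance and all costs thereafter.
Already in the invoice (seller's account under FOB): export clearance — exclude.
CIF value = FOB price + freight + insurance = 4522.69 + 9363.26 + 233.55 = 14119.50
Ad valorem component: 14119.50 × 9% = 1270.76
Specific component: 191 × 3.17 = 605.47
Import duty = 1270.76 + 605.47 = 1876.23
Buyer bears: freight 9363.26 + insurance 233.55 + delivery 523.44 + duty 1876.23 = 11996.48
Landed cost = invoice 4522.69 + 11996.48 = 16519.17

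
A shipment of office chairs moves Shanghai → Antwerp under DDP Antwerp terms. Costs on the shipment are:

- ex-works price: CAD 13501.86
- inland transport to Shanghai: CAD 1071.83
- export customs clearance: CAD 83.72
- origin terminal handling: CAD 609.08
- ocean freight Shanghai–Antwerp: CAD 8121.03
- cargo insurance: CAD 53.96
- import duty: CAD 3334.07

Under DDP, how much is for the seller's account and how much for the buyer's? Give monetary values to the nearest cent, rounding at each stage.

Seller: CAD 26775.55; buyer: CAD 0.00

DDP: the seller bears all costs including import duty.
Seller's account: goods 13501.86 + inland to port 1071.83 + export clearance 83.72 + origin terminal 609.08 + freight 8121.03 + insurance 53.96 + duty 3334.07 = 26775.55
Buyer's account: 0.00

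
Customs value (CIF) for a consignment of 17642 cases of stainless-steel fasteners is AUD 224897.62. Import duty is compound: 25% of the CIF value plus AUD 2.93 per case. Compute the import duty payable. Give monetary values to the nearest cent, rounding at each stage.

Import duty: AUD 107915.47

Ad valorem component: 224897.62 × 25% = 56224.41
Specific component: 17642 × 2.93 = 51691.06
Import duty = 56224.41 + 51691.06 = 107915.47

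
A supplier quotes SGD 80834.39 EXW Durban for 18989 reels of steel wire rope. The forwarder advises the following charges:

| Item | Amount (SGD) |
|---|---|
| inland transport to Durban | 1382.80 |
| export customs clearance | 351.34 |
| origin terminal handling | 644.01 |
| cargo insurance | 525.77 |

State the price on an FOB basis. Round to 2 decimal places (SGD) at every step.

Not relevant to the conversion: insurance — on the buyer under both terms; not part of either seller's price.
From EXW to FOB, the seller additionally bears: inland to port, export clearance, origin terminal.
FOB price = 80834.39 + 1382.80 + 351.34 + 644.01 = 83212.54

FOB price: SGD 83212.54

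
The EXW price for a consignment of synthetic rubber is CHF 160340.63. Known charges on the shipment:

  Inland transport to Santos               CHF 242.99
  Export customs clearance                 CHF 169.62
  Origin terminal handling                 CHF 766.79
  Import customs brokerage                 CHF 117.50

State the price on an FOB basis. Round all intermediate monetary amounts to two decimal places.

Not relevant to the conversion: brokerage — on the buyer under both terms; not part of either seller's price.
From EXW to FOB, the seller additionally bears: inland to port, export clearance, origin terminal.
FOB price = 160340.63 + 242.99 + 169.62 + 766.79 = 161520.03

FOB price: CHF 161520.03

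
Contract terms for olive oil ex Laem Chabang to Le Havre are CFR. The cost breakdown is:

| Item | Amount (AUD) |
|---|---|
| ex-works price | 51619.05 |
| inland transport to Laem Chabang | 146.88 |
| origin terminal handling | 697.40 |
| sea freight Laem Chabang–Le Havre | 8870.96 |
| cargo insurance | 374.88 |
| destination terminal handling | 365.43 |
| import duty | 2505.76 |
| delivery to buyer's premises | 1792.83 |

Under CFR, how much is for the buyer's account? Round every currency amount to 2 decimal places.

CFR: the seller pays costs through ocean freight to the destination port, but not insurance.
Seller's account: goods 51619.05 + inland to port 146.88 + origin terminal 697.40 + freight 8870.96 = 61334.29
Buyer's account: insurance 374.88 + destination terminal 365.43 + duty 2505.76 + delivery 1792.83 = 5038.90

Buyer's account: AUD 5038.90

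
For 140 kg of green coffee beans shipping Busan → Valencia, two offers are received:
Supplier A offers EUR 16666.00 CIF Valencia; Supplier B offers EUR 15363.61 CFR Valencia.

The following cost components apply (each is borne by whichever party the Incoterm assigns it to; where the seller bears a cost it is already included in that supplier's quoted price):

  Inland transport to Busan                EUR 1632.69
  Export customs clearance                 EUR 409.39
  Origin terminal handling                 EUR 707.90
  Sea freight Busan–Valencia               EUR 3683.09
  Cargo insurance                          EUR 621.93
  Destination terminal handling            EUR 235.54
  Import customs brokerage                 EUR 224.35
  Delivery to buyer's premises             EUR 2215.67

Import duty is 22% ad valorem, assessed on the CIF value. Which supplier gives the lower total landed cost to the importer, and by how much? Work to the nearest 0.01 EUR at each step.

Supplier B is cheaper by EUR 830.16

Supplier A (CIF):
The CIF price already equals the CIF value: 16666.00
Import duty = 16666.00 × 22% = 3666.52
Buyer bears (A): 235.54 + 224.35 + 2215.67 = 2675.56
Landed cost (A) = invoice 16666.00 + 2675.56 + duty 3666.52 = 23008.08
Supplier B (CFR):
CIF value = CFR price + insurance = 15363.61 + 621.93 = 15985.54
Import duty = 15985.54 × 22% = 3516.82
Buyer bears (B): 621.93 + 235.54 + 224.35 + 2215.67 = 3297.49
Landed cost (B) = invoice 15363.61 + 3297.49 + duty 3516.82 = 22177.92
Difference = |23008.08 − 22177.92| = 830.16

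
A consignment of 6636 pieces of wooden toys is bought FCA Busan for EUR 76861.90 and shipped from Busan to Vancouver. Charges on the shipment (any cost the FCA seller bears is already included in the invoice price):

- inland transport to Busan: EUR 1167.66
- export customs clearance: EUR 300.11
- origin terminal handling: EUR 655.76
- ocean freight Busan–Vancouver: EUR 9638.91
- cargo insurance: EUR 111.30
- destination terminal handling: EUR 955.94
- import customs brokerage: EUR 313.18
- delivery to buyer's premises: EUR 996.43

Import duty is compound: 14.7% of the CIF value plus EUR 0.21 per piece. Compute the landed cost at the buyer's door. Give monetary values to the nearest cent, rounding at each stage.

Total landed cost: EUR 103755.36

FCA: the seller delivers export-cleared goods to the carrier; the buyer bears costs from that point.
Already in the invoice (seller's account under FCA): inland to port, export clearance — exclude.
CIF value = FCA price + origin terminal + freight + insurance = 76861.90 + 655.76 + 9638.91 + 111.30 = 87267.87
Ad valorem component: 87267.87 × 14.7% = 12828.38
Specific component: 6636 × 0.21 = 1393.56
Import duty = 12828.38 + 1393.56 = 14221.94
Buyer bears: origin terminal 655.76 + freight 9638.91 + insurance 111.30 + destination terminal 955.94 + brokerage 313.18 + delivery 996.43 + duty 14221.94 = 26893.46
Landed cost = invoice 76861.90 + 26893.46 = 103755.36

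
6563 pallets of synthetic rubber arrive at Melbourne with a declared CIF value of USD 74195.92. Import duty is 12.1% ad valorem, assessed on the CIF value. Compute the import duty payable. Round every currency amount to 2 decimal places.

Import duty = 74195.92 × 12.1% = 8977.71

Import duty: USD 8977.71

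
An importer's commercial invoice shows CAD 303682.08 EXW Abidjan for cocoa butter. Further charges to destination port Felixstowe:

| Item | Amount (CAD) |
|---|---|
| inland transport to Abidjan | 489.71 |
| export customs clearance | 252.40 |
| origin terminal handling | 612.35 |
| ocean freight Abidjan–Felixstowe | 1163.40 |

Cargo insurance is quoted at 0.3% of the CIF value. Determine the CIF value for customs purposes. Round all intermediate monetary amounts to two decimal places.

CIF value: CAD 307121.30

Let C be the CIF value. C = EXW price + pre-shipment costs + freight + 0.3% × C
C − 0.3% × C = 303682.08 + 489.71 + 252.40 + 612.35 + 1163.40
0.997 × C = 306199.94
C = 306199.94 / 0.997 = 307121.30
Insurance premium = 0.3% × 307121.30 = 921.36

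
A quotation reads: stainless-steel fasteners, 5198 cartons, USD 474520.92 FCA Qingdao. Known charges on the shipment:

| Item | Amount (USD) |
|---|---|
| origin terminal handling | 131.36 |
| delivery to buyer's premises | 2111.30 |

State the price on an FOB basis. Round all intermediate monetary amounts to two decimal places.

FOB price: USD 474652.28

Not relevant to the conversion: delivery — on the buyer under both terms; not part of either seller's price.
From FCA to FOB, the seller additionally bears: origin terminal.
FOB price = 474520.92 + 131.36 = 474652.28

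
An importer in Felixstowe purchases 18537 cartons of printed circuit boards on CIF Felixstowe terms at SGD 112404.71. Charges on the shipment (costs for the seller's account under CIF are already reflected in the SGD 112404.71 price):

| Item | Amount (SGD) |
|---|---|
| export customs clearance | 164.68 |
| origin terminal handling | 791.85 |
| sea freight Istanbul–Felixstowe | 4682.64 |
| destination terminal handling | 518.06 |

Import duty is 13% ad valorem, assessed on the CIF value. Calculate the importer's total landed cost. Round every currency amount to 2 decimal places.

Total landed cost: SGD 127535.38

CIF: the seller pays costs through ocean freight and marine insurance to the destination port.
Already in the invoice (seller's account under CIF): export clearance, origin terminal, freight — exclude.
The CIF price already equals the CIF value: 112404.71
Import duty = 112404.71 × 13% = 14612.61
Buyer bears: destination terminal 518.06 + duty 14612.61 = 15130.67
Landed cost = invoice 112404.71 + 15130.67 = 127535.38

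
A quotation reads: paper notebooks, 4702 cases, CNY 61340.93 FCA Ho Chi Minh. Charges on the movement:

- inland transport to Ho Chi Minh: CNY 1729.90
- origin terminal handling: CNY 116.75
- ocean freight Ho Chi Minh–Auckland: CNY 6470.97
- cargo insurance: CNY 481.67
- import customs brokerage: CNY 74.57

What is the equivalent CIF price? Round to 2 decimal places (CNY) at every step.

CIF price: CNY 68410.32

Not relevant to the conversion: inland to port — on the seller under both FCA and CIF; already in the FCA price and stays in the CIF price. brokerage — on the buyer under both terms; not part of either seller's price.
From FCA to CIF, the seller additionally bears: origin terminal, freight, insurance.
CIF price = 61340.93 + 116.75 + 6470.97 + 481.67 = 68410.32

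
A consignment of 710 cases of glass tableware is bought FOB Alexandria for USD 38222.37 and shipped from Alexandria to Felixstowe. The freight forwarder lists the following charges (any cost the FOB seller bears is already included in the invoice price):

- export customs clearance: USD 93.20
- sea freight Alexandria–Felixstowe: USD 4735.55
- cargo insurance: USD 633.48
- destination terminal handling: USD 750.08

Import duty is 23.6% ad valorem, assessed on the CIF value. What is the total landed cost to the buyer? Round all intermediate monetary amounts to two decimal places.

FOB: the seller bears costs until goods are on board at the origin port; the buyer bears freight, insurance and all costs thereafter.
Already in the invoice (seller's account under FOB): export clearance — exclude.
CIF value = FOB price + freight + insurance = 38222.37 + 4735.55 + 633.48 = 43591.40
Import duty = 43591.40 × 23.6% = 10287.57
Buyer bears: freight 4735.55 + insurance 633.48 + destination terminal 750.08 + duty 10287.57 = 16406.68
Landed cost = invoice 38222.37 + 16406.68 = 54629.05

Total landed cost: USD 54629.05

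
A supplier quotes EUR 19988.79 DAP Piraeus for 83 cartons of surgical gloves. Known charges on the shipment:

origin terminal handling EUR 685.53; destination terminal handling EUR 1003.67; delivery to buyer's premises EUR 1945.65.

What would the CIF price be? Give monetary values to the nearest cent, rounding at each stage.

Not relevant to the conversion: origin terminal — on the seller under both DAP and CIF; already in the DAP price and stays in the CIF price.
From DAP to CIF, the seller no longer bears: destination terminal, delivery.
CIF price = 19988.79 − 1003.67 − 1945.65 = 17039.47

CIF price: EUR 17039.47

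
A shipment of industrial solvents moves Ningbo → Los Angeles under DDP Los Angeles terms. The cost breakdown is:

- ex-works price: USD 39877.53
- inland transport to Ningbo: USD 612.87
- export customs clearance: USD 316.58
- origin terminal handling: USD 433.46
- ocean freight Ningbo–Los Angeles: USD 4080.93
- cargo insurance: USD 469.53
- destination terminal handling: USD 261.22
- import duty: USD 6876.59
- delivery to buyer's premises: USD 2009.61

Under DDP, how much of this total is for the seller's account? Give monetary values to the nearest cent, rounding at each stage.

DDP: the seller bears all costs including import duty.
Seller's account: goods 39877.53 + inland to port 612.87 + export clearance 316.58 + origin terminal 433.46 + freight 4080.93 + insurance 469.53 + destination terminal 261.22 + duty 6876.59 + delivery 2009.61 = 54938.32
Buyer's account: 0.00

Seller's account: USD 54938.32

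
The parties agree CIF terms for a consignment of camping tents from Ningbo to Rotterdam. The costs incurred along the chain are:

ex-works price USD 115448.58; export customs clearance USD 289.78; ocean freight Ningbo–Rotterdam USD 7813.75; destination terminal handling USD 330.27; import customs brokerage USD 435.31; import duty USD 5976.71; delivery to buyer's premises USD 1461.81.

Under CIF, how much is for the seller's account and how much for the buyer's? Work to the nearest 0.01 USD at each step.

CIF: the seller pays costs through ocean freight and marine insurance to the destination port.
Seller's account: goods 115448.58 + export clearance 289.78 + freight 7813.75 = 123552.11
Buyer's account: destination terminal 330.27 + brokerage 435.31 + duty 5976.71 + delivery 1461.81 = 8204.10

Seller: USD 123552.11; buyer: USD 8204.10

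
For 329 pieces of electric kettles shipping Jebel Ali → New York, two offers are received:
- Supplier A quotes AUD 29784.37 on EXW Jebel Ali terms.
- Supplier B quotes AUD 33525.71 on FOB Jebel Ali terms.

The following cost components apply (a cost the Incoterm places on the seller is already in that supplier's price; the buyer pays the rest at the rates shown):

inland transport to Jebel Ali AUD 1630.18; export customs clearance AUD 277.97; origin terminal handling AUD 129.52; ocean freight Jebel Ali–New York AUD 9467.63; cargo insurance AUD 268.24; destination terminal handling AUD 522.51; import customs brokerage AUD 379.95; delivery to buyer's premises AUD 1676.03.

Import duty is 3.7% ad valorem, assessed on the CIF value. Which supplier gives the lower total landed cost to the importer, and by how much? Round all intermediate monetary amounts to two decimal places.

Supplier A is cheaper by AUD 1766.71

Supplier A (EXW):
CIF value = EXW price + inland to port + export clearance + origin terminal + freight + insurance = 29784.37 + 1630.18 + 277.97 + 129.52 + 9467.63 + 268.24 = 41557.91
Import duty = 41557.91 × 3.7% = 1537.64
Buyer bears (A): 1630.18 + 277.97 + 129.52 + 9467.63 + 268.24 + 522.51 + 379.95 + 1676.03 = 14352.03
Landed cost (A) = invoice 29784.37 + 14352.03 + duty 1537.64 = 45674.04
Supplier B (FOB):
CIF value = FOB price + freight + insurance = 33525.71 + 9467.63 + 268.24 = 43261.58
Import duty = 43261.58 × 3.7% = 1600.68
Buyer bears (B): 9467.63 + 268.24 + 522.51 + 379.95 + 1676.03 = 12314.36
Landed cost (B) = invoice 33525.71 + 12314.36 + duty 1600.68 = 47440.75
Difference = |45674.04 − 47440.75| = 1766.71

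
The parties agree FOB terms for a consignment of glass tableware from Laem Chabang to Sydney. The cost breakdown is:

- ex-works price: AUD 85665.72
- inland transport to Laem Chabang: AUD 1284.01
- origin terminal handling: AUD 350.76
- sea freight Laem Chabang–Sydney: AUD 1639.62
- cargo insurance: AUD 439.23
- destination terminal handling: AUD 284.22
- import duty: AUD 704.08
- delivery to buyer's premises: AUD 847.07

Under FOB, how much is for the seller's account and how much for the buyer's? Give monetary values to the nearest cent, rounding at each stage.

FOB: the seller bears costs until goods are on board at the origin port; the buyer bears freight, insurance and all costs thereafter.
Seller's account: goods 85665.72 + inland to port 1284.01 + origin terminal 350.76 = 87300.49
Buyer's account: freight 1639.62 + insurance 439.23 + destination terminal 284.22 + duty 704.08 + delivery 847.07 = 3914.22

Seller: AUD 87300.49; buyer: AUD 3914.22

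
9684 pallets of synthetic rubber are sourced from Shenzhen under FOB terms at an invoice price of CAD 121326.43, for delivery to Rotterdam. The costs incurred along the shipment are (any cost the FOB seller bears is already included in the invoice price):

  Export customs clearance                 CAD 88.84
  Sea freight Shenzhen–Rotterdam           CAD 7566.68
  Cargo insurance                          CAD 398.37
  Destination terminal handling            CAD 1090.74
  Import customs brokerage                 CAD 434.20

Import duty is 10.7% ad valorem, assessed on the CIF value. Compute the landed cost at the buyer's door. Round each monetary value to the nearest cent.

Total landed cost: CAD 144650.61

FOB: the seller bears costs until goods are on board at the origin port; the buyer bears freight, insurance and all costs thereafter.
Already in the invoice (seller's account under FOB): export clearance — exclude.
CIF value = FOB price + freight + insurance = 121326.43 + 7566.68 + 398.37 = 129291.48
Import duty = 129291.48 × 10.7% = 13834.19
Buyer bears: freight 7566.68 + insurance 398.37 + destination terminal 1090.74 + brokerage 434.20 + duty 13834.19 = 23324.18
Landed cost = invoice 121326.43 + 23324.18 = 144650.61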